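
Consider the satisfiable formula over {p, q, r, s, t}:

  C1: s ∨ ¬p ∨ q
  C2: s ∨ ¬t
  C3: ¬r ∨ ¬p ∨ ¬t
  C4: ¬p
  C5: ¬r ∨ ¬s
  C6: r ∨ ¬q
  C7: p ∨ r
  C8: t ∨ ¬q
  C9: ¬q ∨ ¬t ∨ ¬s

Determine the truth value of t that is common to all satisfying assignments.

False

Suppose t = True.
Unit clause (s) forces s = True.
Unit clause (¬p) forces p = False.
Unit clause (¬r) forces r = False.
But (r) is also a unit clause — contradiction.
So every satisfying assignment has t = False.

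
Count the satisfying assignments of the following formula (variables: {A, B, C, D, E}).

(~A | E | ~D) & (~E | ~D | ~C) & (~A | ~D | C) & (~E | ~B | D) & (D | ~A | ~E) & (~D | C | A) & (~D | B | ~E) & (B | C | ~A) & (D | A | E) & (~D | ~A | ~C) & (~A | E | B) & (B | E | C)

There are 2^5 = 32 truth assignments over (A, B, C, D, E).
Split on C. With C = 1, the clauses containing C are satisfied and ~C drops from the rest; 4 of the 2^4 = 16 assignments to the other variables satisfy what remains.
With C = 0, by the same count on the reduced clause set, 2 assignments work.
(One model: A=F, B=F, C=F, D=F, E=T.)
Total: 4 + 2 = 6.

6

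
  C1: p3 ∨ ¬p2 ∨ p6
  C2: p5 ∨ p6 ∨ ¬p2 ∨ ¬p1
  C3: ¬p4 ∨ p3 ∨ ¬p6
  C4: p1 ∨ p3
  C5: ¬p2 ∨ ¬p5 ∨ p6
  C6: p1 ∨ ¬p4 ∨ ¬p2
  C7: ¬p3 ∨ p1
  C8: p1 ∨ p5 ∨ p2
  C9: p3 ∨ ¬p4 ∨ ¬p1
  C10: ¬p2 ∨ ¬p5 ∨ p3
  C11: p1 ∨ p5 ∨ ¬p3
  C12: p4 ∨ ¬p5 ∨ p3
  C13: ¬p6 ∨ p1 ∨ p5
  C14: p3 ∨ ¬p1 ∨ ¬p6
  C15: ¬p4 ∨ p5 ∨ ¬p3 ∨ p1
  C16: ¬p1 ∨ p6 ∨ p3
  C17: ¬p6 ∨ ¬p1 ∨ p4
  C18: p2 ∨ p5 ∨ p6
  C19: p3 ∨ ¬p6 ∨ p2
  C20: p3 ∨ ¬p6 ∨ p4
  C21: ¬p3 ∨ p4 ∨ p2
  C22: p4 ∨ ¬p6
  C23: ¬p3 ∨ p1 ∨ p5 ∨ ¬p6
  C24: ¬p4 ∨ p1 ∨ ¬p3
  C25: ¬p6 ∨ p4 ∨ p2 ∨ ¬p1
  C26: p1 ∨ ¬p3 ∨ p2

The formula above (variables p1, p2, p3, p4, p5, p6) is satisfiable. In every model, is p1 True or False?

True

Suppose p1 = False.
Unit clause (p3) forces p3 = True.
But (¬p3) is also a unit clause — contradiction.
So every satisfying assignment has p1 = True.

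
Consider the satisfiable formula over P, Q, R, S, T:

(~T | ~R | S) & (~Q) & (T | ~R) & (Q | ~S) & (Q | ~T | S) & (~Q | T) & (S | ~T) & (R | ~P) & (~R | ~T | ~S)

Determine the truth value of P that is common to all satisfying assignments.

False

Suppose P = 1.
Unit clause (~Q) forces Q = 0.
Unit clause (~S) forces S = 0.
Unit clause (~T) forces T = 0.
Unit clause (~R) forces R = 0.
Now (R) is unsatisfied and unit — conflict.
So every satisfying assignment has P = False.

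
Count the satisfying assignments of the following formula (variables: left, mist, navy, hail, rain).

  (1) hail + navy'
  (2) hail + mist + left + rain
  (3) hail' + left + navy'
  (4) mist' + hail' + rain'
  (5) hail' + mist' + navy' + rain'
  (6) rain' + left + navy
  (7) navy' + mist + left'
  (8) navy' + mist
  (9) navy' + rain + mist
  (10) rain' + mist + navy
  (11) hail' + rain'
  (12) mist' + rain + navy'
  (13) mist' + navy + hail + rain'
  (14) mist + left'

There are 2^5 = 32 truth assignments over (left, mist, navy, hail, rain).
Split on rain. With rain = 1, the clauses containing rain are satisfied and rain' drops from the rest; 0 of the 2^4 = 16 assignments to the other variables satisfy what remains.
With rain = 0, by the same count on the reduced clause set, 5 assignments work.
Total: 0 + 5 = 5.

5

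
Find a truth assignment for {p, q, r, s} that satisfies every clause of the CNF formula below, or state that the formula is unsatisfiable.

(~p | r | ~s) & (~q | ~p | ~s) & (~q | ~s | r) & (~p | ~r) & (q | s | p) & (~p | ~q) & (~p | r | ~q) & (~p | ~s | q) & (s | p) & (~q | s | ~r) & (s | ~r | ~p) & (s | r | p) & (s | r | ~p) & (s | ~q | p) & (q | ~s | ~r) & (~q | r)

p: 0; q: 1; r: 1; s: 1

Branch on p: set p = 0.
(s) alone gives s = 1.
Branch on q: set q = 1.
(r) alone gives r = 1.
All clauses are satisfied.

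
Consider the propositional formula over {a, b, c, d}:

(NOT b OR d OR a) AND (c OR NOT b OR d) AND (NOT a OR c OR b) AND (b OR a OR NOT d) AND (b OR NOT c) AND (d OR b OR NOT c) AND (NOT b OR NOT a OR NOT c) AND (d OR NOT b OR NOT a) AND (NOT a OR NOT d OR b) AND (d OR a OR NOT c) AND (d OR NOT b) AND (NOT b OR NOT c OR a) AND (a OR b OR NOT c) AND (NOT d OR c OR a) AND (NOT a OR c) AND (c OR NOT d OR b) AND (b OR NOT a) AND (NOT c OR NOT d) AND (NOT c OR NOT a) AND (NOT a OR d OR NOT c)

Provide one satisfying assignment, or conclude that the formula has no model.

Try b = false.
From the singleton clause (NOT c), c = false.
From the singleton clause (NOT a), a = false.
From the singleton clause (NOT d), d = false.
All clauses are satisfied.

a=false, b=false, c=false, d=false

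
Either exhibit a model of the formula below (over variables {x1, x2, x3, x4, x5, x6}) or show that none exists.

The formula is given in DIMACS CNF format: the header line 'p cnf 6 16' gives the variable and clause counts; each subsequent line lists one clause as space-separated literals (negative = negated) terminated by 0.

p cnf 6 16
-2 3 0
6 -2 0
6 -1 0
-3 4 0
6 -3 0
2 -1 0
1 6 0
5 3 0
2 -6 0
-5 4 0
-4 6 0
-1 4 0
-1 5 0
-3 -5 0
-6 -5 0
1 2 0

x1: False,  x2: True,  x3: True,  x4: True,  x5: False,  x6: True

Branch on x2: set x2 = True.
The clause (x3) is unit, so x3 = True.
The clause (x6) is unit, so x6 = True.
The clause (x4) is unit, so x4 = True.
The clause (¬x5) is unit, so x5 = False.
The clause (¬x1) is unit, so x1 = False.
Every clause now holds.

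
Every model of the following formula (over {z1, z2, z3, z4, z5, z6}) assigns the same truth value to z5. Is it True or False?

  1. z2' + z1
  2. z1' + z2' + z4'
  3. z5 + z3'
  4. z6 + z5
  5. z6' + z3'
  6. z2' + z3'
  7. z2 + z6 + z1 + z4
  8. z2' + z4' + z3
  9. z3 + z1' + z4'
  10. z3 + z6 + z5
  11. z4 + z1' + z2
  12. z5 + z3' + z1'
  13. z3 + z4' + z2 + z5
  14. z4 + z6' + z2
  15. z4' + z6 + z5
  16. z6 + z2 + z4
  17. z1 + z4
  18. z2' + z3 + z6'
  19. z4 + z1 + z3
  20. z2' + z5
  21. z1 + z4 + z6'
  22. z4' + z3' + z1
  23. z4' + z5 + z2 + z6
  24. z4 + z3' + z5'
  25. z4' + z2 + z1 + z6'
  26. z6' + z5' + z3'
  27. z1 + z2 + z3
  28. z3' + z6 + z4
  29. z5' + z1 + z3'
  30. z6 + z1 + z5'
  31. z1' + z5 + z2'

True

Suppose z5 = 0.
Unit clause (z3') forces z3 = 0.
Unit clause (z6) forces z6 = 1.
Unit clause (z2') forces z2 = 0.
Unit clause (z4') forces z4 = 0.
Now (z4) is unsatisfied and unit — conflict.
So every satisfying assignment has z5 = True.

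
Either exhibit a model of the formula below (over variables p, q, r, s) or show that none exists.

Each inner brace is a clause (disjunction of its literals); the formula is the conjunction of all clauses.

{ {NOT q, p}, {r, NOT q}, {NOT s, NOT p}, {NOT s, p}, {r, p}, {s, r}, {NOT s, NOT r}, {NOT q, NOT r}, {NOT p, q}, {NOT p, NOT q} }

p: false,  q: false,  r: true,  s: false

Try q = false.
Unit clause (NOT p) forces p = false.
Unit clause (NOT s) forces s = false.
Unit clause (r) forces r = true.
All clauses are satisfied.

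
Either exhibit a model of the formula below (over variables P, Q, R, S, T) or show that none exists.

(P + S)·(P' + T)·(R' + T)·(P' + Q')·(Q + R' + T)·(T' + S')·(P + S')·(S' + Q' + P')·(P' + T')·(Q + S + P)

UNSATISFIABLE

Try P = 1.
Unit clause (T) forces T = 1.
That conflicts with the unit clause (T').
That branch fails; take P = 0 instead.
Unit clause (S) forces S = 1.
That conflicts with the unit clause (S').
Both values of P lead to a conflict.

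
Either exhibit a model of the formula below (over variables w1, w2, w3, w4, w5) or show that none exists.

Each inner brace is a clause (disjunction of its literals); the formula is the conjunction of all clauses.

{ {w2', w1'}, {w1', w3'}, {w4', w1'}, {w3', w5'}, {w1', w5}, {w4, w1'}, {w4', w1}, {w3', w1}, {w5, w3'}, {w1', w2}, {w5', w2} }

w1: 0, w2: 1, w3: 0, w4: 0, w5: 0

Suppose w2 = 1.
(w1') alone gives w1 = 0.
(w4') alone gives w4 = 0.
(w3') alone gives w3 = 0.
Every clause is now satisfied; w5 is unconstrained.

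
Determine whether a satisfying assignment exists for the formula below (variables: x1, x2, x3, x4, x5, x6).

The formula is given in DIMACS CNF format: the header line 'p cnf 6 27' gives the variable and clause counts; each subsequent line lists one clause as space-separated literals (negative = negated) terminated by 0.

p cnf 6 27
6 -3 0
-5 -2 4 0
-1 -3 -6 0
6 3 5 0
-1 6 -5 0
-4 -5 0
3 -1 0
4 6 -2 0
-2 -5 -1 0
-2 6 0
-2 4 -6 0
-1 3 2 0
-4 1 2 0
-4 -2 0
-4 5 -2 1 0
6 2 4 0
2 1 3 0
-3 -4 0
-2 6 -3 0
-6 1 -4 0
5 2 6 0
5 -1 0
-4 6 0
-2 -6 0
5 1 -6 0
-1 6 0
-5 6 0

Satisfiable

Suppose x6 = True.
Unit clause (¬x2) forces x2 = False.
Suppose x1 = False.
Unit clause (¬x4) forces x4 = False.
Unit clause (x3) forces x3 = True.
Unit clause (x5) forces x5 = True.
All clauses are satisfied.
A satisfying assignment: x1: False; x2: False; x3: True; x4: False; x5: True; x6: True.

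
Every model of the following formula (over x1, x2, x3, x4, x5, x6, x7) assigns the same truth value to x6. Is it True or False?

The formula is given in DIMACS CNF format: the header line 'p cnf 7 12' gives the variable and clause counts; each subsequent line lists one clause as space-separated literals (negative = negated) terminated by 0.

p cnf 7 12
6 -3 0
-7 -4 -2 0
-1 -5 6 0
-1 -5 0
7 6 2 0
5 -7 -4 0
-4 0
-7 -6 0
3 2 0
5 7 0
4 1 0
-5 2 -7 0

False

Suppose x6 = True.
The clause (¬x4) is unit, so x4 = False.
The clause (¬x7) is unit, so x7 = False.
The clause (x5) is unit, so x5 = True.
The clause (¬x1) is unit, so x1 = False.
That conflicts with the unit clause (x1).
So every satisfying assignment has x6 = False.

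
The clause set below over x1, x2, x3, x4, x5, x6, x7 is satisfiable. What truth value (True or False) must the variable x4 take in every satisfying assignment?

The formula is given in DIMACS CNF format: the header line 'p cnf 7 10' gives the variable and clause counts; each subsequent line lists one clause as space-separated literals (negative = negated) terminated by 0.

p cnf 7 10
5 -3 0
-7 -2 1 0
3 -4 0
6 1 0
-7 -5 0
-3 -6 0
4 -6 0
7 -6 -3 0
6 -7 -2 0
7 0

Suppose x4 = True.
From the singleton clause (x3), x3 = True.
From the singleton clause (x5), x5 = True.
From the singleton clause (¬x7), x7 = False.
That conflicts with the unit clause (x7).
So every satisfying assignment has x4 = False.

False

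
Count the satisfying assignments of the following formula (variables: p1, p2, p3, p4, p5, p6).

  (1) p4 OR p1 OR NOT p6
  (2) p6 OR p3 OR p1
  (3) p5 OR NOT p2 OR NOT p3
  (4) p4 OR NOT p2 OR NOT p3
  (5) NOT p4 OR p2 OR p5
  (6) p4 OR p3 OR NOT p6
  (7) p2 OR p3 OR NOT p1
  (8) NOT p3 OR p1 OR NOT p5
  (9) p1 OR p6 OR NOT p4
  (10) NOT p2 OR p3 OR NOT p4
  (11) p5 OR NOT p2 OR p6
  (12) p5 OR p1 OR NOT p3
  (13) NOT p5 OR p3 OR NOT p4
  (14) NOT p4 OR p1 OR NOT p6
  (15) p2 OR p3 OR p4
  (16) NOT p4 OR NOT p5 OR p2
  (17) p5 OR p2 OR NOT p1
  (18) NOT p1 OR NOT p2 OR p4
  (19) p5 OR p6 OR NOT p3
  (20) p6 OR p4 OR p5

4

There are 2^6 = 64 truth assignments over (p1, p2, p3, p4, p5, p6).
Split on p5. With p5 = true, the clauses containing p5 are satisfied and NOT p5 drops from the rest; 4 of the 2^5 = 32 assignments to the other variables satisfy what remains.
With p5 = false, by the same count on the reduced clause set, 0 assignments work.
(One model: p1=T, p2=F, p3=T, p4=F, p5=T, p6=F.)
Total: 4 + 0 = 4.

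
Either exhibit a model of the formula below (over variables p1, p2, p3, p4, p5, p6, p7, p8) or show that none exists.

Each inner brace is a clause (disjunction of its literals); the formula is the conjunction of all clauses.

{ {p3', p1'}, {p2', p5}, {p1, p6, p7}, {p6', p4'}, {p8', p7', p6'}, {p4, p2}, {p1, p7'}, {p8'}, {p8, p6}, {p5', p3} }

p1=0, p2=1, p3=1, p4=0, p5=1, p6=1, p7=0, p8=0

Unit clause (p8') forces p8 = 0.
Unit clause (p6) forces p6 = 1.
Unit clause (p4') forces p4 = 0.
Unit clause (p2) forces p2 = 1.
Unit clause (p5) forces p5 = 1.
Unit clause (p3) forces p3 = 1.
Unit clause (p1') forces p1 = 0.
Unit clause (p7') forces p7 = 0.
Every clause now holds.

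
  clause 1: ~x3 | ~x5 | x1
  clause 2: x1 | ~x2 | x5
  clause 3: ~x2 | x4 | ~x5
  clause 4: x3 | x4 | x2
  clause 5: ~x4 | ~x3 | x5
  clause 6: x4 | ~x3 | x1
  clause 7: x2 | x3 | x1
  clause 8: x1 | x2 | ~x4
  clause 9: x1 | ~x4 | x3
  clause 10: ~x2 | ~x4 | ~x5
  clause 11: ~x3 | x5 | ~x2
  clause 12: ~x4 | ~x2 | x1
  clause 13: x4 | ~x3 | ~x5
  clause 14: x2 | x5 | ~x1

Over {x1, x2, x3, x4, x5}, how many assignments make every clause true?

There are 2^5 = 32 truth assignments over (x1, x2, x3, x4, x5).
Split on x3. With x3 = 1, the clauses containing x3 are satisfied and ~x3 drops from the rest; 1 of the 2^4 = 16 assignments to the other variables satisfy what remains.
With x3 = 0, by the same count on the reduced clause set, 3 assignments work.
Total: 1 + 3 = 4.

4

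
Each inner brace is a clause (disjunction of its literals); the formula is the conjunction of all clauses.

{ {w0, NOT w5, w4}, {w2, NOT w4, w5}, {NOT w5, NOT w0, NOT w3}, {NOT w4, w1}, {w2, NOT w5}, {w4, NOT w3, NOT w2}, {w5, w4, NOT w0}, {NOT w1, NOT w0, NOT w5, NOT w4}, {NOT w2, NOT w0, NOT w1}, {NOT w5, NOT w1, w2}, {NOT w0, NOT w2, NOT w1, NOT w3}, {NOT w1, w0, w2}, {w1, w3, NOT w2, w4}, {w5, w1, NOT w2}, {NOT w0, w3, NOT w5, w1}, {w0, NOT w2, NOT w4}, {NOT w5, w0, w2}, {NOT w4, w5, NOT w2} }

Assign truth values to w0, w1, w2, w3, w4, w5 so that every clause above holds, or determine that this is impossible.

Case w4 = false:
Case w0 = false:
Unit clause (NOT w5) forces w5 = false.
Case w3 = false:
Case w1 = true:
Unit clause (w2) forces w2 = true.
This assignment satisfies each clause.

w0: false; w1: true; w2: true; w3: false; w4: false; w5: false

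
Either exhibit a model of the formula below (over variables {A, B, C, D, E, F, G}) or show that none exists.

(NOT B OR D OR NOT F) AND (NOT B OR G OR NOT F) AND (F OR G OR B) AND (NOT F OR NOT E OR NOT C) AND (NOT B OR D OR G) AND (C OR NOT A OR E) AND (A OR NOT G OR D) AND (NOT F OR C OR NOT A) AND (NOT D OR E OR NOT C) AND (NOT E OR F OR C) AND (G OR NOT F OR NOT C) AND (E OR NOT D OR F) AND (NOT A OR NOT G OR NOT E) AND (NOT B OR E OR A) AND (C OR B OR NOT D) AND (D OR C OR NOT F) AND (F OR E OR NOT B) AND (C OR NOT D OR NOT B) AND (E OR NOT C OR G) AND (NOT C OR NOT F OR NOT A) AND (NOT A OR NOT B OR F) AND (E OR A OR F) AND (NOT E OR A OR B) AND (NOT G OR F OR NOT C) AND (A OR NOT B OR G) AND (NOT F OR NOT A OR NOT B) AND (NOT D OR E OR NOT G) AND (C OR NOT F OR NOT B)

Case B = false:
Case F = true:
Case E = false:
Case C = true:
The clause (NOT D) is unit, so D = false.
The clause (G) is unit, so G = true.
The clause (A) is unit, so A = true.
That conflicts with the unit clause (NOT A).
So C must be the other value — set C = false.
The clause (NOT A) is unit, so A = false.
The clause (NOT D) is unit, so D = false.
That conflicts with the unit clause (D).
Both values of C lead to a conflict.
So E must be the other value — set E = true.
The clause (NOT C) is unit, so C = false.
The clause (NOT A) is unit, so A = false.
That conflicts with the unit clause (A).
Both values of E lead to a conflict.
So F must be the other value — set F = false.
The clause (G) is unit, so G = true.
The clause (NOT C) is unit, so C = false.
The clause (NOT E) is unit, so E = false.
The clause (NOT A) is unit, so A = false.
That conflicts with the unit clause (A).
Both values of F lead to a conflict.
So B must be the other value — set B = true.
Case D = true:
The clause (C) is unit, so C = true.
The clause (E) is unit, so E = true.
The clause (NOT F) is unit, so F = false.
The clause (NOT A) is unit, so A = false.
The clause (NOT G) is unit, so G = false.
That conflicts with the unit clause (G).
So D must be the other value — set D = false.
The clause (NOT F) is unit, so F = false.
The clause (G) is unit, so G = true.
The clause (A) is unit, so A = true.
That conflicts with the unit clause (NOT A).
Both values of D lead to a conflict.
Both values of B lead to a conflict.

UNSATISFIABLE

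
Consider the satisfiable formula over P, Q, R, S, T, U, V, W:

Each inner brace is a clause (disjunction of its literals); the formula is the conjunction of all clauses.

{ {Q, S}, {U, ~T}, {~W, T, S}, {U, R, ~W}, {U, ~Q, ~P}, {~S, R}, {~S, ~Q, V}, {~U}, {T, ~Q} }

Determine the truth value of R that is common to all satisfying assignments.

Suppose R = 0.
(~S) alone gives S = 0.
(Q) alone gives Q = 1.
(~U) alone gives U = 0.
(~T) alone gives T = 0.
But (T) is also a unit clause — contradiction.
So every satisfying assignment has R = True.

True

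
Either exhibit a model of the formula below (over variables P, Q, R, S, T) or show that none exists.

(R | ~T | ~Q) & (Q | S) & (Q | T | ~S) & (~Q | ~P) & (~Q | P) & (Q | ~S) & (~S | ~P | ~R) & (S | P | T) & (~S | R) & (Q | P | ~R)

Try Q = 1.
(~P) alone gives P = 0.
But (P) is also a unit clause — contradiction.
That branch fails; take Q = 0 instead.
(S) alone gives S = 1.
But (~S) is also a unit clause — contradiction.
Either choice for Q ends in contradiction.

UNSATISFIABLE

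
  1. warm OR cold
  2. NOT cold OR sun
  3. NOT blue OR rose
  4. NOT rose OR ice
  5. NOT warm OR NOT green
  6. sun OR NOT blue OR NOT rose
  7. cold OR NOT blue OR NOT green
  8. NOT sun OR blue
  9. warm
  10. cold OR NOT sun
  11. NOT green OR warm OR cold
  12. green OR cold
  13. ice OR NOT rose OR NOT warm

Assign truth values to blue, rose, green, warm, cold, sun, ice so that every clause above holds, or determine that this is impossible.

From the singleton clause (warm), warm = true.
From the singleton clause (NOT green), green = false.
From the singleton clause (cold), cold = true.
From the singleton clause (sun), sun = true.
From the singleton clause (blue), blue = true.
From the singleton clause (rose), rose = true.
From the singleton clause (ice), ice = true.
All clauses are satisfied.

blue=true, rose=true, green=false, warm=true, cold=true, sun=true, ice=true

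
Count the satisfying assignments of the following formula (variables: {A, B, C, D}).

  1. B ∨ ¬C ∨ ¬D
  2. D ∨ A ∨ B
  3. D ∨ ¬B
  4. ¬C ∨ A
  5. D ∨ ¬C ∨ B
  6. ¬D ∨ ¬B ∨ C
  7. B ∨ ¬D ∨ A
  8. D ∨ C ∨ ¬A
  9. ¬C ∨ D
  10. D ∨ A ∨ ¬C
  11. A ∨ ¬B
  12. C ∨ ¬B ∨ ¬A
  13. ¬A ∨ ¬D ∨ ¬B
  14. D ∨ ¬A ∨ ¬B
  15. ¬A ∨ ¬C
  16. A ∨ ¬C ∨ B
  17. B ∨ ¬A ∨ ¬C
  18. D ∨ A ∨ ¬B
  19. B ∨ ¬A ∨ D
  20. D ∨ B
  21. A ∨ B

There are 2^4 = 16 truth assignments over (A, B, C, D).
Check each against the 21 clauses (columns in the order A, B, C, D):
  F F F F  ✗ fails (D ∨ A ∨ B)
  F F F T  ✗ fails (B ∨ ¬D ∨ A)
  F F T F  ✗ fails (D ∨ A ∨ B)
  F F T T  ✗ fails (B ∨ ¬C ∨ ¬D)
  F T F F  ✗ fails (D ∨ ¬B)
  F T F T  ✗ fails (¬D ∨ ¬B ∨ C)
  F T T F  ✗ fails (D ∨ ¬B)
  F T T T  ✗ fails (¬C ∨ A)
  T F F F  ✗ fails (D ∨ C ∨ ¬A)
  T F F T  ✓ satisfies all
  T F T F  ✗ fails (D ∨ ¬C ∨ B)
  T F T T  ✗ fails (B ∨ ¬C ∨ ¬D)
  T T F F  ✗ fails (D ∨ ¬B)
  T T F T  ✗ fails (¬D ∨ ¬B ∨ C)
  T T T F  ✗ fails (D ∨ ¬B)
  T T T T  ✗ fails (¬A ∨ ¬D ∨ ¬B)
1 of the 16 rows is a model.

1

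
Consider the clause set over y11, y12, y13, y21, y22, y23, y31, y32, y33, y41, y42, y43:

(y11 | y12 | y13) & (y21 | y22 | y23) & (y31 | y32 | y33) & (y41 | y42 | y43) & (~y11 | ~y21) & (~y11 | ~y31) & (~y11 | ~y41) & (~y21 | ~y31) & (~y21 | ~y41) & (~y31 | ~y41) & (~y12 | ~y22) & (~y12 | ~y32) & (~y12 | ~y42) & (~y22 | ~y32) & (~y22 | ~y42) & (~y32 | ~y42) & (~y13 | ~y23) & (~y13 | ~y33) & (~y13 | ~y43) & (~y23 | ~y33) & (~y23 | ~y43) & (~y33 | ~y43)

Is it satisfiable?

Unsatisfiable

Case y11 = 0:
Case y12 = 1:
Unit clause (~y22) forces y22 = 0.
Unit clause (~y32) forces y32 = 0.
Unit clause (~y42) forces y42 = 0.
Case y21 = 1:
Unit clause (~y31) forces y31 = 0.
Unit clause (y33) forces y33 = 1.
Unit clause (~y41) forces y41 = 0.
Unit clause (y43) forces y43 = 1.
Now (~y43) is unsatisfied and unit — conflict.
Undo y21 and try y21 = 0.
Unit clause (y23) forces y23 = 1.
Unit clause (~y13) forces y13 = 0.
Unit clause (~y33) forces y33 = 0.
Unit clause (y31) forces y31 = 1.
Unit clause (~y41) forces y41 = 0.
Unit clause (y43) forces y43 = 1.
Now (~y43) is unsatisfied and unit — conflict.
Either choice for y21 ends in contradiction.
Undo y12 and try y12 = 0.
Unit clause (y13) forces y13 = 1.
Unit clause (~y23) forces y23 = 0.
Unit clause (~y33) forces y33 = 0.
Unit clause (~y43) forces y43 = 0.
Case y21 = 1:
Unit clause (~y31) forces y31 = 0.
Unit clause (y32) forces y32 = 1.
Unit clause (~y41) forces y41 = 0.
Unit clause (y42) forces y42 = 1.
Now (~y42) is unsatisfied and unit — conflict.
Undo y21 and try y21 = 0.
Unit clause (y22) forces y22 = 1.
Unit clause (~y32) forces y32 = 0.
Unit clause (y31) forces y31 = 1.
Unit clause (~y41) forces y41 = 0.
Unit clause (y42) forces y42 = 1.
Now (~y42) is unsatisfied and unit — conflict.
Either choice for y21 ends in contradiction.
Either choice for y12 ends in contradiction.
Undo y11 and try y11 = 1.
Unit clause (~y21) forces y21 = 0.
Unit clause (~y31) forces y31 = 0.
Unit clause (~y41) forces y41 = 0.
Case y22 = 1:
Unit clause (~y12) forces y12 = 0.
Unit clause (~y32) forces y32 = 0.
Unit clause (y33) forces y33 = 1.
Unit clause (~y42) forces y42 = 0.
Unit clause (y43) forces y43 = 1.
Now (~y43) is unsatisfied and unit — conflict.
Undo y22 and try y22 = 0.
Unit clause (y23) forces y23 = 1.
Unit clause (~y13) forces y13 = 0.
Unit clause (~y33) forces y33 = 0.
Unit clause (y32) forces y32 = 1.
Unit clause (~y12) forces y12 = 0.
Unit clause (~y42) forces y42 = 0.
Unit clause (y43) forces y43 = 1.
Now (~y43) is unsatisfied and unit — conflict.
Either choice for y22 ends in contradiction.
Either choice for y11 ends in contradiction.
No assignment satisfies every clause.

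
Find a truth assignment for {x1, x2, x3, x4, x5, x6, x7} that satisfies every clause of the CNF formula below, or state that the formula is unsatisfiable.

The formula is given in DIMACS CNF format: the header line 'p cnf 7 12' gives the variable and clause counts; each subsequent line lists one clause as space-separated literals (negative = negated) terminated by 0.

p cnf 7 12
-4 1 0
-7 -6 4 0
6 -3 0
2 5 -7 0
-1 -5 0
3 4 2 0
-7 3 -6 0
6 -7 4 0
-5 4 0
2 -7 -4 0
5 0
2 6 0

UNSATISFIABLE

From the singleton clause (x5), x5 = True.
From the singleton clause (¬x1), x1 = False.
From the singleton clause (¬x4), x4 = False.
That conflicts with the unit clause (x4).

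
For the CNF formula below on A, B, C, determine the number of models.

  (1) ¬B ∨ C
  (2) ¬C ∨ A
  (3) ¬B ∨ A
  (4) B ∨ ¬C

There are 2^3 = 8 truth assignments over (A, B, C).
Check each against the 4 clauses (columns in the order A, B, C):
  F F F  ✓ satisfies all
  F F T  ✗ fails (¬C ∨ A)
  F T F  ✗ fails (¬B ∨ C)
  F T T  ✗ fails (¬C ∨ A)
  T F F  ✓ satisfies all
  T F T  ✗ fails (B ∨ ¬C)
  T T F  ✗ fails (¬B ∨ C)
  T T T  ✓ satisfies all
3 of the 8 rows are models.

3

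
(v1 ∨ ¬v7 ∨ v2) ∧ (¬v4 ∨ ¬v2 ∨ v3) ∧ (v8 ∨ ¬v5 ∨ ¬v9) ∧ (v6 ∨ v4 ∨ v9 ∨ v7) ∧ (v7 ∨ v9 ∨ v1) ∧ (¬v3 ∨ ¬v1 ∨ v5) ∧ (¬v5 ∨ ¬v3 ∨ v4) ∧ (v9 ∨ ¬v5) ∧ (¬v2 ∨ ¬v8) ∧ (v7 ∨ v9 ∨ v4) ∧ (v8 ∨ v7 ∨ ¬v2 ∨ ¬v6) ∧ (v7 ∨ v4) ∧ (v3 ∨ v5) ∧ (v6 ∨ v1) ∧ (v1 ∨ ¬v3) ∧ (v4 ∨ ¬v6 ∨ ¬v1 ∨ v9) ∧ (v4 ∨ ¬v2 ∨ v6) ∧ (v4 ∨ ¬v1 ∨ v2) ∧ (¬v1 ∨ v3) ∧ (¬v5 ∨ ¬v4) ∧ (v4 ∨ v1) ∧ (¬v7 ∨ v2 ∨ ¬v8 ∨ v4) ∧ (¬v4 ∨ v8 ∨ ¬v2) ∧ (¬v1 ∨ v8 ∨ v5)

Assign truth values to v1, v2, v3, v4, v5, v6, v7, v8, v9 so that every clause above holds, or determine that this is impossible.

Branch on v9: set v9 = True.
Branch on v8: set v8 = True.
(¬v2) alone gives v2 = False.
Branch on v1: set v1 = True.
(v4) alone gives v4 = True.
(v3) alone gives v3 = True.
(v5) alone gives v5 = True.
That conflicts with the unit clause (¬v5).
Backtrack on v1: now try v1 = False.
(¬v7) alone gives v7 = False.
(v4) alone gives v4 = True.
(v6) alone gives v6 = True.
(¬v3) alone gives v3 = False.
(v5) alone gives v5 = True.
That conflicts with the unit clause (¬v5).
Both values of v1 lead to a conflict.
Backtrack on v8: now try v8 = False.
(¬v5) alone gives v5 = False.
(v3) alone gives v3 = True.
(¬v1) alone gives v1 = False.
That conflicts with the unit clause (v1).
Both values of v8 lead to a conflict.
Backtrack on v9: now try v9 = False.
(¬v5) alone gives v5 = False.
(v3) alone gives v3 = True.
(¬v1) alone gives v1 = False.
That conflicts with the unit clause (v1).
Both values of v9 lead to a conflict.

UNSATISFIABLE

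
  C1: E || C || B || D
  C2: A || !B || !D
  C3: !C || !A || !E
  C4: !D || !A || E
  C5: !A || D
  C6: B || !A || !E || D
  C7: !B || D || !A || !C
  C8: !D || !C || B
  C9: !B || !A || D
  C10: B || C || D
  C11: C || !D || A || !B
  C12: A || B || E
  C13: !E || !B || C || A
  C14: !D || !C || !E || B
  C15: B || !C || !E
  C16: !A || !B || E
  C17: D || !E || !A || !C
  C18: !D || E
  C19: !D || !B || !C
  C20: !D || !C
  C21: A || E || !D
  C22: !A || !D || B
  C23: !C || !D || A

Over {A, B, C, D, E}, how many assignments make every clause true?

There are 2^5 = 32 truth assignments over (A, B, C, D, E).
Split on E. With E = true, the clauses containing E are satisfied and !E drops from the rest; 3 of the 2^4 = 16 assignments to the other variables satisfy what remains.
With E = false, by the same count on the reduced clause set, 2 assignments work.
Total: 3 + 2 = 5.

5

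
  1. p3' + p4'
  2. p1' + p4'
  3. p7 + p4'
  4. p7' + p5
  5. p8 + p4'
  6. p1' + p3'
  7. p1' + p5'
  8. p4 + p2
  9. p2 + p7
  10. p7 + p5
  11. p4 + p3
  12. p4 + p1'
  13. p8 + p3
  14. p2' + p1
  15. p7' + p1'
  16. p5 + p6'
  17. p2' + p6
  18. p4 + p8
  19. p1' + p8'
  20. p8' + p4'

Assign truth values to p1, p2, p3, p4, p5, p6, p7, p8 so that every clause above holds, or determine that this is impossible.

Try p3 = 0.
From the singleton clause (p4), p4 = 1.
From the singleton clause (p1'), p1 = 0.
From the singleton clause (p7), p7 = 1.
From the singleton clause (p5), p5 = 1.
From the singleton clause (p8), p8 = 1.
Now (p8') is unsatisfied and unit — conflict.
That branch fails; take p3 = 1 instead.
From the singleton clause (p4'), p4 = 0.
From the singleton clause (p1'), p1 = 0.
From the singleton clause (p2), p2 = 1.
Now (p2') is unsatisfied and unit — conflict.
Either choice for p3 ends in contradiction.

UNSATISFIABLE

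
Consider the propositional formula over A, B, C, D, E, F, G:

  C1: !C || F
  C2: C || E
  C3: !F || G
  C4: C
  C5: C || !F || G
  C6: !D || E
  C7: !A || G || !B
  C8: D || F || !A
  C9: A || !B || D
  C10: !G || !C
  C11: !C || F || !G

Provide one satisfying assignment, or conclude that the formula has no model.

(C) alone gives C = true.
(F) alone gives F = true.
(G) alone gives G = true.
Now (!G) is unsatisfied and unit — conflict.

UNSATISFIABLE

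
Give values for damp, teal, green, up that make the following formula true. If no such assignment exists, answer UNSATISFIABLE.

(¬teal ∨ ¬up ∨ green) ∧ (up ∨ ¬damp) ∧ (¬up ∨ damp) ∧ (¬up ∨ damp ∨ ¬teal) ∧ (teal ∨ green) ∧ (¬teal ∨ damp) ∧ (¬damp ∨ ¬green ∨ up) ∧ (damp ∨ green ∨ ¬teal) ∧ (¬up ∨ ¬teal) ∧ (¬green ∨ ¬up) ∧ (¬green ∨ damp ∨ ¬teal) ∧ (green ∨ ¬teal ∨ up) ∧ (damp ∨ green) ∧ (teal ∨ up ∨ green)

damp=False,  teal=False,  green=True,  up=False

Suppose up = False.
(¬damp) alone gives damp = False.
(¬teal) alone gives teal = False.
(green) alone gives green = True.
All clauses are satisfied.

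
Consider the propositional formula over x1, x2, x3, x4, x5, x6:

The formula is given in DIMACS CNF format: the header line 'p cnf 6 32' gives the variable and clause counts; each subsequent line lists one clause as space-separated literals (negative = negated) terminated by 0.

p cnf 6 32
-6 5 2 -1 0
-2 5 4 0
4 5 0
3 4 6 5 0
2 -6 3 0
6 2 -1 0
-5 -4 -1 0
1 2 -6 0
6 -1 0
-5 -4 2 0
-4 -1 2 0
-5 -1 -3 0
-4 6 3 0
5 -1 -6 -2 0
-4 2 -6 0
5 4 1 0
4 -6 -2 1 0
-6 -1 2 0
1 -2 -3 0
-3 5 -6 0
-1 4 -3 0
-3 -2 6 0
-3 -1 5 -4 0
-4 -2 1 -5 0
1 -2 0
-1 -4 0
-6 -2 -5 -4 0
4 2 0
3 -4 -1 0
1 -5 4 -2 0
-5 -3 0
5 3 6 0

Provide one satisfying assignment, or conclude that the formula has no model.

x1=False; x2=False; x3=True; x4=True; x5=False; x6=False

Case x4 = True:
Unit clause (¬x1) forces x1 = False.
Unit clause (¬x2) forces x2 = False.
Unit clause (¬x6) forces x6 = False.
Unit clause (¬x5) forces x5 = False.
Unit clause (x3) forces x3 = True.
All clauses are satisfied.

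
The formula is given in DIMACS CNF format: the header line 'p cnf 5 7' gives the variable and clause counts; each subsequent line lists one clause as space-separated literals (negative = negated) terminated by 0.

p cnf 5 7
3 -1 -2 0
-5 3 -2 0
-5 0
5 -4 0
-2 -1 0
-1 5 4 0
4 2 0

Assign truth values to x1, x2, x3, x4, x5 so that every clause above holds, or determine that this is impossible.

x1 ↦ False; x2 ↦ True; x3 ↦ False; x4 ↦ False; x5 ↦ False

Unit clause (¬x5) forces x5 = False.
Unit clause (¬x4) forces x4 = False.
Unit clause (¬x1) forces x1 = False.
Unit clause (x2) forces x2 = True.
No clause remains; x3 is free.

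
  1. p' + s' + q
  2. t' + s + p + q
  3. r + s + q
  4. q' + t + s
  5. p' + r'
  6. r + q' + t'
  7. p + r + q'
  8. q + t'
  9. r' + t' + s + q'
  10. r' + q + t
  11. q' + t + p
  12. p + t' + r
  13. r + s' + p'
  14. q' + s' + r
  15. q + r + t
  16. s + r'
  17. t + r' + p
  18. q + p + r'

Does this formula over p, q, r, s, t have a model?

Satisfiable

Branch on p: set p = 0.
Branch on r: set r = 1.
From the singleton clause (s), s = 1.
From the singleton clause (t), t = 1.
From the singleton clause (q), q = 1.
Every clause now holds.
A satisfying assignment: p=0, q=1, r=1, s=1, t=1.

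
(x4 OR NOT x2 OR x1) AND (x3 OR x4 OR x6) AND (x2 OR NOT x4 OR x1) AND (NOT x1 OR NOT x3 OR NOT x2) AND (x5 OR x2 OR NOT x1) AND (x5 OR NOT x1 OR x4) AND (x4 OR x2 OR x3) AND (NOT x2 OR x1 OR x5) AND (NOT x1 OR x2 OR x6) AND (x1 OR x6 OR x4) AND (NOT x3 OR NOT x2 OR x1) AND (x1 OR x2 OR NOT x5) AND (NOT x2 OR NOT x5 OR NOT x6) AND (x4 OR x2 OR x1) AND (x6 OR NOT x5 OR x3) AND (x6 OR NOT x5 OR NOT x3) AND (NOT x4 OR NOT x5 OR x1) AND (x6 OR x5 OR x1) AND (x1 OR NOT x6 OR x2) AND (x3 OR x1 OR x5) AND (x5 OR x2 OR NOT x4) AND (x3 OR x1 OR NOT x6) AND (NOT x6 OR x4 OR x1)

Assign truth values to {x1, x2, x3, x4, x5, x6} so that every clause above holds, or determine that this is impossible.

x1=true, x2=true, x3=false, x4=true, x5=false, x6=false

Branch on x4: set x4 = true.
Branch on x2: set x2 = true.
Branch on x1: set x1 = true.
From the singleton clause (NOT x3), x3 = false.
Branch on x5: set x5 = false.
No clause remains; x6 is free.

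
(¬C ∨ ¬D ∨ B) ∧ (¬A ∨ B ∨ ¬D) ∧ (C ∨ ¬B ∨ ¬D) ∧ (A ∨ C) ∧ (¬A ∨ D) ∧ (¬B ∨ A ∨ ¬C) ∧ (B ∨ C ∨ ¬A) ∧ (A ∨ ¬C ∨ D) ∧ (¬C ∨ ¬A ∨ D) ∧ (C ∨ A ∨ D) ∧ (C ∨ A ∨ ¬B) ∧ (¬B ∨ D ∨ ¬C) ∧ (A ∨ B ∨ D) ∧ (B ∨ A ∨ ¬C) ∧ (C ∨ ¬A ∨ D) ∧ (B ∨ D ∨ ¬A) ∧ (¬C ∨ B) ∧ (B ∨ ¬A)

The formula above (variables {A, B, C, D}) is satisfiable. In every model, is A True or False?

Suppose A = False.
(C) alone gives C = True.
(¬B) alone gives B = False.
But (B) is also a unit clause — contradiction.
So every satisfying assignment has A = True.

True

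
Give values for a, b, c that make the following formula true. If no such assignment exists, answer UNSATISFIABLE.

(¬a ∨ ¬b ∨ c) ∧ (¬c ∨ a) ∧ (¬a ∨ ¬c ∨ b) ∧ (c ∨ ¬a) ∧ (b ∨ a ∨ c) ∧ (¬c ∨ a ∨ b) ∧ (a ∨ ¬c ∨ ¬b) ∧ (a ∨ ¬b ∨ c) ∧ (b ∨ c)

Try c = True.
The clause (a) is unit, so a = True.
The clause (b) is unit, so b = True.
Every clause now holds.

a: True; b: True; c: True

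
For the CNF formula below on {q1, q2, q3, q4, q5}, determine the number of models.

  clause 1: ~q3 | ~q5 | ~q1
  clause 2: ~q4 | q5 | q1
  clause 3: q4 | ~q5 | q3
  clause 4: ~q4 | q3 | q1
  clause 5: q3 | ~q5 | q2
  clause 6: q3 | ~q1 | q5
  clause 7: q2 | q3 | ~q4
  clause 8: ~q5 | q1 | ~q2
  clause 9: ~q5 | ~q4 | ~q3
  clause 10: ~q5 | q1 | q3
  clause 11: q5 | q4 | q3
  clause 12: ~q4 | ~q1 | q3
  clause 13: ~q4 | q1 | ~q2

There are 2^5 = 32 truth assignments over (q1, q2, q3, q4, q5).
Split on q2. With q2 = 1, the clauses containing q2 are satisfied and ~q2 drops from the rest; 3 of the 2^4 = 16 assignments to the other variables satisfy what remains.
With q2 = 0, by the same count on the reduced clause set, 4 assignments work.
Total: 3 + 4 = 7.

7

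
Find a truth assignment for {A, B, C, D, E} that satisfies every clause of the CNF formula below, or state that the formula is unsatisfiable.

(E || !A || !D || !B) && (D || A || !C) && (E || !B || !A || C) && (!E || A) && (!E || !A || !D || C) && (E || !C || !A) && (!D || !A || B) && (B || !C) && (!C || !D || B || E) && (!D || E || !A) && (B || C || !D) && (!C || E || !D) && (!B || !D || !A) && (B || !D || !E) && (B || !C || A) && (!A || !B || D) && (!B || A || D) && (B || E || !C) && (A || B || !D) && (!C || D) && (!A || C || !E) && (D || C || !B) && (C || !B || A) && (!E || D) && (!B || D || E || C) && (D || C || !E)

Case E = false:
Case C = false:
Case B = false:
Unit clause (!D) forces D = false.
Every clause is now satisfied; A is unconstrained.

A ↦ false; B ↦ false; C ↦ false; D ↦ false; E ↦ false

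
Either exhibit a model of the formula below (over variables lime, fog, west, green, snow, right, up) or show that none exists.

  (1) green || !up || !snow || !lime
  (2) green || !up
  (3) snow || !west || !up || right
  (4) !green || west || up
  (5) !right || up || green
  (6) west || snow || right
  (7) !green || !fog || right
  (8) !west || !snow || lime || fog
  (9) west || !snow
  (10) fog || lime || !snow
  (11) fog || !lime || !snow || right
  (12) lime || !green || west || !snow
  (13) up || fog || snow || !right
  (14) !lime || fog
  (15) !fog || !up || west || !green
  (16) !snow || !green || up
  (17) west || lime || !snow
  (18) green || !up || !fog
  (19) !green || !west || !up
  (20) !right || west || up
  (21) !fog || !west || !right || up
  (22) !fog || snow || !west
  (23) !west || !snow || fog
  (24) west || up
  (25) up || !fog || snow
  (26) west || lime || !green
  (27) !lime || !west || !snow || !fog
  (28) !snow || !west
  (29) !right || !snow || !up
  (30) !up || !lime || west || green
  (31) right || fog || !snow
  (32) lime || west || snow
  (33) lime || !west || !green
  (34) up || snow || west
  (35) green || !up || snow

Case green = false:
(!up) alone gives up = false.
(!right) alone gives right = false.
(west) alone gives west = true.
(!snow) alone gives snow = false.
(!fog) alone gives fog = false.
(!lime) alone gives lime = false.
Every clause now holds.

lime ↦ false; fog ↦ false; west ↦ true; green ↦ false; snow ↦ false; right ↦ false; up ↦ false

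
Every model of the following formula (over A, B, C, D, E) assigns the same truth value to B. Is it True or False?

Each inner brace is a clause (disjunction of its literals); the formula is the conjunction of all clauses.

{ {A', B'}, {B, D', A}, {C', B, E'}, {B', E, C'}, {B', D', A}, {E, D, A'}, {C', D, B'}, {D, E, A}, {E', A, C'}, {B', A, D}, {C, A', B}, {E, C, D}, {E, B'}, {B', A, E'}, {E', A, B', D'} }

False

Suppose B = 1.
From the singleton clause (A'), A = 0.
From the singleton clause (D'), D = 0.
But (D) is also a unit clause — contradiction.
So every satisfying assignment has B = False.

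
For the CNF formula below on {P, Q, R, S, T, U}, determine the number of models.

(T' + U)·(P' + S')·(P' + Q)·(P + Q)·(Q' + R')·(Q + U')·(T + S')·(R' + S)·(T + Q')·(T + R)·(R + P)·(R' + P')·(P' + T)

1

There are 2^6 = 64 truth assignments over (P, Q, R, S, T, U).
Split on U. With U = 1, the clauses containing U are satisfied and U' drops from the rest; 1 of the 2^5 = 32 assignments to the other variables satisfy what remains.
With U = 0, by the same count on the reduced clause set, 0 assignments work.
Total: 1 + 0 = 1.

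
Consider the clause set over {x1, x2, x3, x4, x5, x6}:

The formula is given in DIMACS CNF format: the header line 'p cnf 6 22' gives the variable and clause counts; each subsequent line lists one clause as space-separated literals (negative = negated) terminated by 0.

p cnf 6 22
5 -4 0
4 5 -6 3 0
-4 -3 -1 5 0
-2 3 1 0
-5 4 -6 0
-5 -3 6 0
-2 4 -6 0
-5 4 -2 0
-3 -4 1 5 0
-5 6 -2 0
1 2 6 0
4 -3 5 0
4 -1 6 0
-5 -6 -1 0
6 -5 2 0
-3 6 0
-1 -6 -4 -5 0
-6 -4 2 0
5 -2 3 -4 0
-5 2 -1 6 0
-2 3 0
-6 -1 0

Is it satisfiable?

Case x5 = True:
Case x4 = True:
Case x3 = True:
Unit clause (x6) forces x6 = True.
Unit clause (¬x1) forces x1 = False.
Unit clause (x2) forces x2 = True.
This assignment satisfies each clause.
A satisfying assignment: x1=False,  x2=True,  x3=True,  x4=True,  x5=True,  x6=True.

Yes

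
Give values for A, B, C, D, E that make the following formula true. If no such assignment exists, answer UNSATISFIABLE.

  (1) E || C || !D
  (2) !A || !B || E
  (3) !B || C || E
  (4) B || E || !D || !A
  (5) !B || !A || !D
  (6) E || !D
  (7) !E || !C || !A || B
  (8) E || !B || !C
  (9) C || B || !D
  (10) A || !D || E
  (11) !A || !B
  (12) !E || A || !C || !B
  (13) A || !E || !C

A ↦ false,  B ↦ false,  C ↦ false,  D ↦ false,  E ↦ false

Try E = false.
From the singleton clause (!D), D = false.
Try A = false.
Try B = false.
No clause remains; C is free.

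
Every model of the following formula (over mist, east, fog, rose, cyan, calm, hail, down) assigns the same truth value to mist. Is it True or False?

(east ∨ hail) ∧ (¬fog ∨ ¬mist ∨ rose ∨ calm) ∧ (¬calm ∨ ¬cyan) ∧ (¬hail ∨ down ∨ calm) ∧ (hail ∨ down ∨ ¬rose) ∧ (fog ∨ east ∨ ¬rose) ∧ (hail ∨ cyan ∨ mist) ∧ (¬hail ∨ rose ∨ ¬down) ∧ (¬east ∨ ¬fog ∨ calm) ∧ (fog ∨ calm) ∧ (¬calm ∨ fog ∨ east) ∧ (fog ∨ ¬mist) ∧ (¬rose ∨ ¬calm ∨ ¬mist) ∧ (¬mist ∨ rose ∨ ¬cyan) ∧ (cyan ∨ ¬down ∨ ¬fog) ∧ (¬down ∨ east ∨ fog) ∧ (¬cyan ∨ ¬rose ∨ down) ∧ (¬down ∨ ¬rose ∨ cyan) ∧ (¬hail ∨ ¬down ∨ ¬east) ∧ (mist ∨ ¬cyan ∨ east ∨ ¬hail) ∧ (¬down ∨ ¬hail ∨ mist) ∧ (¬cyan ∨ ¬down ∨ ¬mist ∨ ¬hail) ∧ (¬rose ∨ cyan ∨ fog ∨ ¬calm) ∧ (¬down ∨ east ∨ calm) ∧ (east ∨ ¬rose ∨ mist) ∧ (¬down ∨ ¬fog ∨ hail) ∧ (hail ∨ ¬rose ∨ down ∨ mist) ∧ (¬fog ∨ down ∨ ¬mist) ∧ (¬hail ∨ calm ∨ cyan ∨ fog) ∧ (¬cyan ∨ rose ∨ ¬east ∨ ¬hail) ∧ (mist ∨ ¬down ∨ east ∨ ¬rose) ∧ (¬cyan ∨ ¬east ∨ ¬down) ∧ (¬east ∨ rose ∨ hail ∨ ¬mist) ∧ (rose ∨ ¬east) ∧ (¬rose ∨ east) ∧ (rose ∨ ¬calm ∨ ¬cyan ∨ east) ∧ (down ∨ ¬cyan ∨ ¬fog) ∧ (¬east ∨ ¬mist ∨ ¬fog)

Suppose mist = True.
(fog) alone gives fog = True.
(down) alone gives down = True.
(cyan) alone gives cyan = True.
(¬calm) alone gives calm = False.
(rose) alone gives rose = True.
(¬east) alone gives east = False.
But (east) is also a unit clause — contradiction.
So every satisfying assignment has mist = False.

False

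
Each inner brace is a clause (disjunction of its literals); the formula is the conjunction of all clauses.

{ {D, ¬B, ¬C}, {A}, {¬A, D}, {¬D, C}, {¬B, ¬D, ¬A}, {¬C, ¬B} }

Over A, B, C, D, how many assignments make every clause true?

1

There are 2^4 = 16 truth assignments over (A, B, C, D).
Check each against the 6 clauses (columns in the order A, B, C, D):
  F F F F  ✗ fails (A)
  F F F T  ✗ fails (A)
  F F T F  ✗ fails (A)
  F F T T  ✗ fails (A)
  F T F F  ✗ fails (A)
  F T F T  ✗ fails (A)
  F T T F  ✗ fails (D ∨ ¬B ∨ ¬C)
  F T T T  ✗ fails (A)
  T F F F  ✗ fails (¬A ∨ D)
  T F F T  ✗ fails (¬D ∨ C)
  T F T F  ✗ fails (¬A ∨ D)
  T F T T  ✓ satisfies all
  T T F F  ✗ fails (¬A ∨ D)
  T T F T  ✗ fails (¬D ∨ C)
  T T T F  ✗ fails (D ∨ ¬B ∨ ¬C)
  T T T T  ✗ fails (¬B ∨ ¬D ∨ ¬A)
1 of the 16 rows is a model.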